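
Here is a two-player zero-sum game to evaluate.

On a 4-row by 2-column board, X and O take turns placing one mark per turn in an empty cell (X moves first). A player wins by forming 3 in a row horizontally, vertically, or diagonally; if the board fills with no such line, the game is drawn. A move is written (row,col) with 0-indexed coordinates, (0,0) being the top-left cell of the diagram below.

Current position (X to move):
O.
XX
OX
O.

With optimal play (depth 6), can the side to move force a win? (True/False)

[O./XX/OX/O.] X move#1: (0,1):+1/OX/XX/OX/O.*, (3,1):+1/O./XX/OX/OX
[OX/XX/OX/O.] end (terminal -1, O#2); searched O./XX/OX/O. to 6

X winning at [O./XX/OX/O.]: True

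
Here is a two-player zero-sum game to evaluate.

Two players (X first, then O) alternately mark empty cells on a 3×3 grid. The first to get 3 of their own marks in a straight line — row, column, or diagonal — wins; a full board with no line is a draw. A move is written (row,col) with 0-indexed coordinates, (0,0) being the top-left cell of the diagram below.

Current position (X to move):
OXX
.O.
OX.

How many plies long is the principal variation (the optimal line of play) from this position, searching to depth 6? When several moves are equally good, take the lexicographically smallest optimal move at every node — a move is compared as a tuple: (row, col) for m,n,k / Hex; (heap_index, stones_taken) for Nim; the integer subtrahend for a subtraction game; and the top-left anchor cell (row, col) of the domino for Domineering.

[OXX/.O./OX.] X move#1: (1,0):-1/OXX/XO./OX.*, (1,2):-1/OXX/.OX/OX., (2,2):-1/OXX/.O./OXX
[OXX/XO./OX.] O move#2: (1,2):+0/OXX/XOO/OX., (2,2):+1/OXX/XO./OXO*
[OXX/XO./OXO] end (terminal -1, X#3); searched OXX/.O./OX. to 6

PV length from [OXX/.O./OX.]: 2 plies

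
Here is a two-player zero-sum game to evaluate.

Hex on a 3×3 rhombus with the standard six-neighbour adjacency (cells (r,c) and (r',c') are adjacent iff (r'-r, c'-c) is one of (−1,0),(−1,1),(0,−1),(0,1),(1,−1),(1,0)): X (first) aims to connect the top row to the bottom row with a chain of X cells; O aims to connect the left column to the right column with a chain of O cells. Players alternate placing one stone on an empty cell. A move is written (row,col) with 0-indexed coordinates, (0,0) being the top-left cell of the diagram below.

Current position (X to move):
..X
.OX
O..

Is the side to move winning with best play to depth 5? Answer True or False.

X winning at [..X/.OX/O..]: True

[..X/.OX/O..] X move#1: (0,0):+1/X.X/.OX/O..*, (0,1):+1/.XX/.OX/O.., (1,0):+1/..X/XOX/O.., (2,1):+1/..X/.OX/OX., (2,2):+1/..X/.OX/O.X
[X.X/.OX/O..] O move#2: (0,1):-1/XOX/.OX/O..*, (1,0):-1/X.X/OOX/O.., (2,1):-1/X.X/.OX/OO., (2,2):-1/X.X/.OX/O.O
[XOX/.OX/O..] X move#3: (1,0):+1/XOX/XOX/O..*, (2,1):+1/XOX/.OX/OX., (2,2):+1/XOX/.OX/O.X
[XOX/XOX/O..] O move#4: (2,1):-1/XOX/XOX/OO.*, (2,2):-1/XOX/XOX/O.O
[XOX/XOX/OO.] X move#5: (2,2):+1/XOX/XOX/OOX*
[XOX/XOX/OOX] end (terminal -1, O#6); searched ..X/.OX/O.. to 5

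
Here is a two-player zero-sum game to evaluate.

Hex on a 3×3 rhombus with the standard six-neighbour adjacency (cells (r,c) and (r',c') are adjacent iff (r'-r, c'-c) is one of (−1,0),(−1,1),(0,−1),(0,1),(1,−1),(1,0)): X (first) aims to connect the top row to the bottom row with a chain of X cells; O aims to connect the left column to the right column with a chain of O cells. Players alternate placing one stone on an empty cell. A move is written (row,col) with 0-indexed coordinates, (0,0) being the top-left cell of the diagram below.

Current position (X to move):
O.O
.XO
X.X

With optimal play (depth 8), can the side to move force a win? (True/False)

[O.O/.XO/X.X] X move#1: (0,1):+1/OXO/.XO/X.X*, (1,0):-1/O.O/XXO/X.X, (2,1):-1/O.O/.XO/XXX
[OXO/.XO/X.X] end (terminal -1, O#2); searched O.O/.XO/X.X to 8

X winning at [O.O/.XO/X.X]: True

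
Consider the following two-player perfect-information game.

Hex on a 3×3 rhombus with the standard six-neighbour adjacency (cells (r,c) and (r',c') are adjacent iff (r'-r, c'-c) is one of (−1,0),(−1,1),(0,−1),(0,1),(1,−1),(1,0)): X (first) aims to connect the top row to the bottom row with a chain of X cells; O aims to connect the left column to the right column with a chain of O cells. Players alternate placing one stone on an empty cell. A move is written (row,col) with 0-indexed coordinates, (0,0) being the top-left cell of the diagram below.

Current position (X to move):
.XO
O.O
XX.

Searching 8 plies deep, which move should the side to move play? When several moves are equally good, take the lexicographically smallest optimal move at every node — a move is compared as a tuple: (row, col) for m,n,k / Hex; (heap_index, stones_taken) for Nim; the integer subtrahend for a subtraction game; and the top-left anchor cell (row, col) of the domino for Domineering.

[.XO/O.O/XX.] X move#1: (0,0):-1/XXO/O.O/XX., (1,1):+1/.XO/OXO/XX.*, (2,2):-1/.XO/O.O/XXX
[.XO/OXO/XX.] end (terminal -1, O#2); searched .XO/O.O/XX. to 8

X's best at [.XO/O.O/XX.]: (1,1)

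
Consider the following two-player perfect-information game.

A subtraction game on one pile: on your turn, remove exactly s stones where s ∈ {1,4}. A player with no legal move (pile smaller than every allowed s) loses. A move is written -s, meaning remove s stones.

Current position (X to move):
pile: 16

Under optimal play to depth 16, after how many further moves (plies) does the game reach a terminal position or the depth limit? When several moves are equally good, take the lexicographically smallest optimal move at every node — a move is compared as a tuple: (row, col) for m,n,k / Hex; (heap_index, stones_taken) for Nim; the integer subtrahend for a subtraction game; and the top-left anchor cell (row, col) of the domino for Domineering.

PV length from [16]: 7 plies

ply 1, X at 16 | -1=+1→15*; -4=+1→12
ply 2, O at 15 | -1=-1→14*; -4=-1→11
ply 3, X at 14 | -1=-1→13; -4=+1→10*
ply 4, O at 10 | -1=-1→9*; -4=-1→6
ply 5, X at 9 | -1=-1→8; -4=+1→5*
ply 6, O at 5 | -1=-1→4*; -4=-1→1
ply 7, X at 4 | -1=-1→3; -4=+1→0*
ply 8: 0 is terminal -1 (O); from 16 depth 16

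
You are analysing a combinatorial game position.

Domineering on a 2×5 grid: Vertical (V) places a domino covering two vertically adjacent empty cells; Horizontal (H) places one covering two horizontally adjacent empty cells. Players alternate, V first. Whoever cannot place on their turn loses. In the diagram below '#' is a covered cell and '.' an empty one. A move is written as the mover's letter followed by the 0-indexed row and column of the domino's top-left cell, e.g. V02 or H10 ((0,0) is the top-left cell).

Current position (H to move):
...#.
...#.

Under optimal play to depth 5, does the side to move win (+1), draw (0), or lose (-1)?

p1 H@[...#./...#.]: H00[##.#./...#.]-1* H01[.###./...#.]-1 H10[...#./##.#.]-1 H11[...#./.###.]-1
p2 V@[##.#./...#.]: V02[####./..##.]+1* V04[##.##/...##]-1
p3 H@[####./..##.]: H10[####./####.]-1*
p4 V@[####./####.]: V04[#####/#####]+1*
p5 H@[#####/#####] terminal -1; root [...#./...#.] d5

value(...#./...#., H) = -1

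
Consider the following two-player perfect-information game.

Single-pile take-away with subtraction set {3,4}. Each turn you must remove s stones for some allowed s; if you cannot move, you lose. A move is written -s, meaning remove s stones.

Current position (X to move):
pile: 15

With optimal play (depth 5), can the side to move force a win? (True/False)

[15] X move#1: -3:-1/12*, -4:-1/11
[12] O move#2: -3:+1/9*, -4:+1/8
[9] X move#3: -3:-1/6*, -4:-1/5
[6] O move#4: -3:-1/3, -4:+1/2*
[2] end (terminal -1, X#5); searched 15 to 5

X winning at [15]: False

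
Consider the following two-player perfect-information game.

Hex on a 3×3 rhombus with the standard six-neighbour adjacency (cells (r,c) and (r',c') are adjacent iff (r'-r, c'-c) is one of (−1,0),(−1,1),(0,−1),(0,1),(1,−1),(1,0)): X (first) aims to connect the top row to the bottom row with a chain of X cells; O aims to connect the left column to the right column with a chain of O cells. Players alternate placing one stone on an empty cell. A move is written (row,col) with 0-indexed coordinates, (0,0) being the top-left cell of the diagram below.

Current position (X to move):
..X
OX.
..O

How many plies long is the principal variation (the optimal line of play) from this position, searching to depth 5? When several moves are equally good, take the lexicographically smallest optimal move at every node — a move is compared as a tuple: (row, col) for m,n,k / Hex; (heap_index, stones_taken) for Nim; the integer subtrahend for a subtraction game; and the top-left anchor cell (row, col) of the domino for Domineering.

[..X/OX./..O] X move#1: (0,0):+1/X.X/OX./..O*, (0,1):+1/.XX/OX./..O, (1,2):+1/..X/OXX/..O, (2,0):+1/..X/OX./X.O, (2,1):+1/..X/OX./.XO
[X.X/OX./..O] O move#2: (0,1):-1/XOX/OX./..O*, (1,2):-1/X.X/OXO/..O, (2,0):-1/X.X/OX./O.O, (2,1):-1/X.X/OX./.OO
[XOX/OX./..O] X move#3: (1,2):+1/XOX/OXX/..O*, (2,0):+1/XOX/OX./X.O, (2,1):+1/XOX/OX./.XO
[XOX/OXX/..O] O move#4: (2,0):-1/XOX/OXX/O.O*, (2,1):-1/XOX/OXX/.OO
[XOX/OXX/O.O] X move#5: (2,1):+1/XOX/OXX/OXO*
[XOX/OXX/OXO] end (terminal -1, O#6); searched ..X/OX./..O to 5

PV length from [..X/OX./..O]: 5 plies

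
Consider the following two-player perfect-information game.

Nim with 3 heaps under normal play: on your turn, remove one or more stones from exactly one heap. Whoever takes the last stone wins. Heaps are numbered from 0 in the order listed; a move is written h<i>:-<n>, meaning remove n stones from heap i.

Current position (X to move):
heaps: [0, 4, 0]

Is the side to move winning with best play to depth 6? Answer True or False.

p1 X@[(0,4,0)]: h1:-1[(0,3,0)]-1 h1:-2[(0,2,0)]-1 h1:-3[(0,1,0)]-1 h1:-4[(0,0,0)]+1*
p2 O@[(0,0,0)] terminal -1; root [(0,4,0)] d6

X winning at [(0,4,0)]: True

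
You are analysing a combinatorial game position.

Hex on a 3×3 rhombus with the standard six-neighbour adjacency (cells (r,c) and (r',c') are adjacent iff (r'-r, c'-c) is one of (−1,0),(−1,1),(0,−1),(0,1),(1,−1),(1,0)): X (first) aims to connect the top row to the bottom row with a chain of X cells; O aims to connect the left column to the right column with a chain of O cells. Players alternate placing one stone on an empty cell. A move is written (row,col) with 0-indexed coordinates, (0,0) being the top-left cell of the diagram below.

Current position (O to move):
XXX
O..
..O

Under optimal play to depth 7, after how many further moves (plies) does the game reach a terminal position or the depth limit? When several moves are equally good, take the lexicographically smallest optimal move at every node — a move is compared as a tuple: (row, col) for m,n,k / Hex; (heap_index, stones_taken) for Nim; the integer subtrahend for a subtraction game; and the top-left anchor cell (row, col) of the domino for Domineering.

p1 O@[XXX/O../..O]: (1,1)[XXX/OO./..O]+1* (1,2)[XXX/O.O/..O]-1 (2,0)[XXX/O../O.O]-1 (2,1)[XXX/O../.OO]+1
p2 X@[XXX/OO./..O]: (1,2)[XXX/OOX/..O]-1* (2,0)[XXX/OO./X.O]-1 (2,1)[XXX/OO./.XO]-1
p3 O@[XXX/OOX/..O]: (2,0)[XXX/OOX/O.O]-1 (2,1)[XXX/OOX/.OO]+1*
p4 X@[XXX/OOX/.OO] terminal -1; root [XXX/O../..O] d7

PV length from [XXX/O../..O]: 3 plies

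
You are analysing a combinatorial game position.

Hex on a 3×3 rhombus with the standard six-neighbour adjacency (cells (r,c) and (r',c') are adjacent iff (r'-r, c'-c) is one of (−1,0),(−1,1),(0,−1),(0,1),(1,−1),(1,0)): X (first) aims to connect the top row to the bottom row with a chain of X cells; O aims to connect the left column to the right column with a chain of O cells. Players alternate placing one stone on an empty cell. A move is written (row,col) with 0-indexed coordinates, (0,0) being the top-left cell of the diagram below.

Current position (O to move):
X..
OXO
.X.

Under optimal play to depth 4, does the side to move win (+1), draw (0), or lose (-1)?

p1 O@[X../OXO/.X.]: (0,1)[XO./OXO/.X.]-1* (0,2)[X.O/OXO/.X.]-1 (2,0)[X../OXO/OX.]-1 (2,2)[X../OXO/.XO]-1
p2 X@[XO./OXO/.X.]: (0,2)[XOX/OXO/.X.]+1* (2,0)[XO./OXO/XX.]-1 (2,2)[XO./OXO/.XX]-1
p3 O@[XOX/OXO/.X.] terminal -1; root [X../OXO/.X.] d4

value(X../OXO/.X., O) = -1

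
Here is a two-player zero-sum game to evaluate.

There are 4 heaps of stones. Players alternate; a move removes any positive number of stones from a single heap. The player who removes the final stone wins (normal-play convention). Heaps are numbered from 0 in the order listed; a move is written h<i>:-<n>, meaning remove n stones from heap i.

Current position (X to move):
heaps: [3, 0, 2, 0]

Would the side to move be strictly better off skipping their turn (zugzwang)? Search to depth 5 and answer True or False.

[(3,0,2,0)] X move#1: h0:-1:+1/(2,0,2,0)*, h0:-2:-1/(1,0,2,0), h0:-3:-1/(0,0,2,0), h2:-1:-1/(3,0,1,0), h2:-2:-1/(3,0,0,0)
[(2,0,2,0)] O move#2: h0:-1:-1/(1,0,2,0)*, h0:-2:-1/(0,0,2,0), h2:-1:-1/(2,0,1,0), h2:-2:-1/(2,0,0,0)
[(1,0,2,0)] X move#3: h0:-1:-1/(0,0,2,0), h2:-1:+1/(1,0,1,0)*, h2:-2:-1/(1,0,0,0)
[(1,0,1,0)] O move#4: h0:-1:-1/(0,0,1,0)*, h2:-1:-1/(1,0,0,0)
[(0,0,1,0)] X move#5: h2:-1:+1/(0,0,0,0)*
[(0,0,0,0)] end (terminal -1, O#6); searched (3,0,2,0) to 5
suppose X passes — search the same position with O to move:
pass> [(3,0,2,0)] O move#1: h0:-1:+1/(2,0,2,0)*, h0:-2:-1/(1,0,2,0), h0:-3:-1/(0,0,2,0), h2:-1:-1/(3,0,1,0), h2:-2:-1/(3,0,0,0)
pass> [(2,0,2,0)] X move#2: h0:-1:-1/(1,0,2,0)*, h0:-2:-1/(0,0,2,0), h2:-1:-1/(2,0,1,0), h2:-2:-1/(2,0,0,0)
pass> [(1,0,2,0)] O move#3: h0:-1:-1/(0,0,2,0), h2:-1:+1/(1,0,1,0)*, h2:-2:-1/(1,0,0,0)
pass> [(1,0,1,0)] X move#4: h0:-1:-1/(0,0,1,0)*, h2:-1:-1/(1,0,0,0)
pass> [(0,0,1,0)] O move#5: h2:-1:+1/(0,0,0,0)*
pass> [(0,0,0,0)] end (terminal -1, X#6); searched (3,0,2,0) to 5
for X: play +1, pass -1

zugzwang((3,0,2,0), X) = False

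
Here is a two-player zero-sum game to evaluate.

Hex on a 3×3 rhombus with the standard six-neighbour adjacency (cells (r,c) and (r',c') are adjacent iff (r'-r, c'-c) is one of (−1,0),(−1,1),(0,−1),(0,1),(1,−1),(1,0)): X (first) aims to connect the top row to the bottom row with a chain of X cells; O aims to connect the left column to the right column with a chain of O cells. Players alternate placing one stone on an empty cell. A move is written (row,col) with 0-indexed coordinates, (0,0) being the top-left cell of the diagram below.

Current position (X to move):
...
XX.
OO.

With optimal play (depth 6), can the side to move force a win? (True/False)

X winning at [.../XX./OO.]: False

ply 1, X at .../XX./OO. | (0,0)=-1→X../XX./OO.*; (0,1)=-1→.X./XX./OO.; (0,2)=-1→..X/XX./OO.; (1,2)=-1→.../XXX/OO.; (2,2)=-1→.../XX./OOX
ply 2, O at X../XX./OO. | (0,1)=+1→XO./XX./OO.*; (0,2)=+1→X.O/XX./OO.; (1,2)=+1→X../XXO/OO.; (2,2)=+1→X../XX./OOO
ply 3, X at XO./XX./OO. | (0,2)=-1→XOX/XX./OO.*; (1,2)=-1→XO./XXX/OO.; (2,2)=-1→XO./XX./OOX
ply 4, O at XOX/XX./OO. | (1,2)=+1→XOX/XXO/OO.*; (2,2)=+1→XOX/XX./OOO
ply 5: XOX/XXO/OO. is terminal -1 (X); from .../XX./OO. depth 6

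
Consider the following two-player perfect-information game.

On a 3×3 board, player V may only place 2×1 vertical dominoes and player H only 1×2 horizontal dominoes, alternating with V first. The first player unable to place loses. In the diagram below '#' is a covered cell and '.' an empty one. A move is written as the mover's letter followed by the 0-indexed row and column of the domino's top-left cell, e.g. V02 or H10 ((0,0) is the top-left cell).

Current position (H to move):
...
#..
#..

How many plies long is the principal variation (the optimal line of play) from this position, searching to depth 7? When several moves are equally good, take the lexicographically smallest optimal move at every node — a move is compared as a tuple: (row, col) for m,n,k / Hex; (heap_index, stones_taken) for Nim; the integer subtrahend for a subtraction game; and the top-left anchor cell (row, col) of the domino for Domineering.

PV length from [.../#../#..]: 1 ply

p1 H@[.../#../#..]: H00[##./#../#..]-1 H01[.##/#../#..]-1 H11[.../###/#..]+1* H21[.../#../###]-1
p2 V@[.../###/#..] terminal -1; root [.../#../#..] d7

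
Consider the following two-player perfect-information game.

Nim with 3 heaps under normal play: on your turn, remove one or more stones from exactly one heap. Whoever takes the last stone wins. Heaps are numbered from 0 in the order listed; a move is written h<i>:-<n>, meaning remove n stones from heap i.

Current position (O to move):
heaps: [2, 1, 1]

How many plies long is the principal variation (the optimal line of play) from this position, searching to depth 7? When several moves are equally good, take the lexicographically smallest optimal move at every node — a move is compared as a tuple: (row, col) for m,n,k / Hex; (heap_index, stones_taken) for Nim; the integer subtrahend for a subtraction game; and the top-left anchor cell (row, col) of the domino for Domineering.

p1 O@[(2,1,1)]: h0:-1[(1,1,1)]-1 h0:-2[(0,1,1)]+1* h1:-1[(2,0,1)]-1 h2:-1[(2,1,0)]-1
p2 X@[(0,1,1)]: h1:-1[(0,0,1)]-1* h2:-1[(0,1,0)]-1
p3 O@[(0,0,1)]: h2:-1[(0,0,0)]+1*
p4 X@[(0,0,0)] terminal -1; root [(2,1,1)] d7

PV length from [(2,1,1)]: 3 plies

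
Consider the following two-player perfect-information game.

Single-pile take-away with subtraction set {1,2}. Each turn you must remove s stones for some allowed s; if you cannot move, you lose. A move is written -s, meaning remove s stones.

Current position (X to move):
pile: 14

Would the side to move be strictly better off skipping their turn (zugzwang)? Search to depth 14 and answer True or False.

zugzwang(14, X) = False

ply 1, X at 14 | -1=-1→13; -2=+1→12*
ply 2, O at 12 | -1=-1→11*; -2=-1→10
ply 3, X at 11 | -1=-1→10; -2=+1→9*
ply 4, O at 9 | -1=-1→8*; -2=-1→7
ply 5, X at 8 | -1=-1→7; -2=+1→6*
ply 6, O at 6 | -1=-1→5*; -2=-1→4
ply 7, X at 5 | -1=-1→4; -2=+1→3*
ply 8, O at 3 | -1=-1→2*; -2=-1→1
ply 9, X at 2 | -1=-1→1; -2=+1→0*
ply 10: 0 is terminal -1 (O); from 14 depth 14
if X skipped the turn, O would face:
~ ply 1, O at 14 | -1=-1→13; -2=+1→12*
~ ply 2, X at 12 | -1=-1→11*; -2=-1→10
~ ply 3, O at 11 | -1=-1→10; -2=+1→9*
~ ply 4, X at 9 | -1=-1→8*; -2=-1→7
~ ply 5, O at 8 | -1=-1→7; -2=+1→6*
~ ply 6, X at 6 | -1=-1→5*; -2=-1→4
~ ply 7, O at 5 | -1=-1→4; -2=+1→3*
~ ply 8, X at 3 | -1=-1→2*; -2=-1→1
~ ply 9, O at 2 | -1=-1→1; -2=+1→0*
~ ply 10: 0 is terminal -1 (X); from 14 depth 14
compare (X): move=+1 vs pass=-1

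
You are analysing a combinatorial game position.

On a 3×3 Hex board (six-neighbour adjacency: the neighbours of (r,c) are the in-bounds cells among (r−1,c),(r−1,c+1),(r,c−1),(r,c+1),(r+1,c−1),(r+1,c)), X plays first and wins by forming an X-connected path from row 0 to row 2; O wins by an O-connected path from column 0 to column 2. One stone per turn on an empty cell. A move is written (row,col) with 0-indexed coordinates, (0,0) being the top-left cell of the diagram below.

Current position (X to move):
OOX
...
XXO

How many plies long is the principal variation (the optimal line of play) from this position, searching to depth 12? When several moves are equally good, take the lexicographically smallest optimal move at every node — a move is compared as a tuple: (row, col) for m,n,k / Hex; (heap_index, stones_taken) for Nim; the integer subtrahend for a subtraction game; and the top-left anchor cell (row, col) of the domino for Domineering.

PV length from [OOX/.../XXO]: 3 plies

p1 X@[OOX/.../XXO]: (1,0)[OOX/X../XXO]+1* (1,1)[OOX/.X./XXO]+1 (1,2)[OOX/..X/XXO]+1
p2 O@[OOX/X../XXO]: (1,1)[OOX/XO./XXO]-1* (1,2)[OOX/X.O/XXO]-1
p3 X@[OOX/XO./XXO]: (1,2)[OOX/XOX/XXO]+1*
p4 O@[OOX/XOX/XXO] terminal -1; root [OOX/.../XXO] d12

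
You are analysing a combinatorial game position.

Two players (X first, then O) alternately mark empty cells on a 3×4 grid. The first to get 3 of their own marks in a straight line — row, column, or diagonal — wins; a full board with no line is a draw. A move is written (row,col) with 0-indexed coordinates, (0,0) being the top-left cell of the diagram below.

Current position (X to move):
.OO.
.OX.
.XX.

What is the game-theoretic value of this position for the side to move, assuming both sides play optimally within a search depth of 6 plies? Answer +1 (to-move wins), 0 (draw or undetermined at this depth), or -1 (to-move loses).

[.OO./.OX./.XX.] X move#1: (0,0):-1/XOO./.OX./.XX., (0,3):+1/.OOX/.OX./.XX.*, (1,0):-1/.OO./XOX./.XX., (1,3):-1/.OO./.OXX/.XX., (2,0):+1/.OO./.OX./XXX., (2,3):+1/.OO./.OX./.XXX
[.OOX/.OX./.XX.] end (terminal -1, O#2); searched .OO./.OX./.XX. to 6

value(.OO./.OX./.XX., X) = +1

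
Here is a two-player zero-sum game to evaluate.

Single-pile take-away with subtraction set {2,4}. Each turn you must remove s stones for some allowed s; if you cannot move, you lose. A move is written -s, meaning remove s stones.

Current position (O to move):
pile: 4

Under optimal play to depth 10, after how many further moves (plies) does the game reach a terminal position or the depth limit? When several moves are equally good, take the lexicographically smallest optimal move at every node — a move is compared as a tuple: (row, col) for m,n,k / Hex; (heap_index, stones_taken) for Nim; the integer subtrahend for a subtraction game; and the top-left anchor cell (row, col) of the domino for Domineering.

PV length from [4]: 1 ply

p1 O@[4]: -2[2]-1 -4[0]+1*
p2 X@[0] terminal -1; root [4] d10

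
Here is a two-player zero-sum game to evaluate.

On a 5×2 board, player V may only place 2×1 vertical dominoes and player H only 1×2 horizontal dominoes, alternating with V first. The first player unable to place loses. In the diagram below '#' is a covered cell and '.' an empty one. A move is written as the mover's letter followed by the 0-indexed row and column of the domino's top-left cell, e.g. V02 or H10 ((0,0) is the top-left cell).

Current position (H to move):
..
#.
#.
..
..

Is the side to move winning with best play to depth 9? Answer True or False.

H winning at [../#./#./../..]: True

p1 H@[../#./#./../..]: H00[##/#./#./../..]-1 H30[../#./#./##/..]+1* H40[../#./#./../##]+1
p2 V@[../#./#./##/..]: V01[.#/##/#./##/..]-1* V11[../##/##/##/..]-1
p3 H@[.#/##/#./##/..]: H40[.#/##/#./##/##]+1*
p4 V@[.#/##/#./##/##] terminal -1; root [../#./#./../..] d9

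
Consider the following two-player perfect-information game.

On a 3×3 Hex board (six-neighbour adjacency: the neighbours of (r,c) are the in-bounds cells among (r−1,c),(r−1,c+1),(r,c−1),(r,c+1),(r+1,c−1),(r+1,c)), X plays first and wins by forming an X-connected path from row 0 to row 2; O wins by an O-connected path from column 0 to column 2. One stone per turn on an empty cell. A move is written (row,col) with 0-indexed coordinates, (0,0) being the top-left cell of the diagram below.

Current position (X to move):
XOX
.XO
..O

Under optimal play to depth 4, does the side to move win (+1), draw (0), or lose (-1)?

value(XOX/.XO/..O, X) = +1

[XOX/.XO/..O] X move#1: (1,0):+1/XOX/XXO/..O*, (2,0):+1/XOX/.XO/X.O, (2,1):+1/XOX/.XO/.XO
[XOX/XXO/..O] O move#2: (2,0):-1/XOX/XXO/O.O*, (2,1):-1/XOX/XXO/.OO
[XOX/XXO/O.O] X move#3: (2,1):+1/XOX/XXO/OXO*
[XOX/XXO/OXO] end (terminal -1, O#4); searched XOX/.XO/..O to 4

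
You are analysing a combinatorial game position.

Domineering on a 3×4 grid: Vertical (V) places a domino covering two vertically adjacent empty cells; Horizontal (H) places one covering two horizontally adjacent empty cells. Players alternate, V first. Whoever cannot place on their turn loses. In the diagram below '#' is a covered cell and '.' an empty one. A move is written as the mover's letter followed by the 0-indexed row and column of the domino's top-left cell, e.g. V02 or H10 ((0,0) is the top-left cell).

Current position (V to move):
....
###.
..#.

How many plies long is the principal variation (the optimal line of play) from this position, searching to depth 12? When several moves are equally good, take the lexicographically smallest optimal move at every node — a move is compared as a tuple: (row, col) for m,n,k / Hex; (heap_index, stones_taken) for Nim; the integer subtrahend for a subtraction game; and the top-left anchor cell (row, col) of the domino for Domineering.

p1 V@[..../###./..#.]: V03[...#/####/..#.]-1* V13[..../####/..##]-1
p2 H@[...#/####/..#.]: H00[##.#/####/..#.]+1* H01[.###/####/..#.]+1 H20[...#/####/###.]+1
p3 V@[##.#/####/..#.] terminal -1; root [..../###./..#.] d12

PV length from [..../###./..#.]: 2 plies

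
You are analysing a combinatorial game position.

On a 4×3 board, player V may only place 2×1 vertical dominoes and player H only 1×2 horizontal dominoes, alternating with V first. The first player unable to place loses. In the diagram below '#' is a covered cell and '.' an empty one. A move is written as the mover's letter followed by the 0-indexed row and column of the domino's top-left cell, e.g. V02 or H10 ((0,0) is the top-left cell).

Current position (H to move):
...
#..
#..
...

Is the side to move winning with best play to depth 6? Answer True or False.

ply 1, H at .../#../#../... | H00=-1→##./#../#../...*; H01=-1→.##/#../#../...; H11=-1→.../###/#../...; H21=-1→.../#../###/...; H30=-1→.../#../#../##.; H31=-1→.../#../#../.##
ply 2, V at ##./#../#../... | V02=-1→###/#.#/#../...; V11=+1→##./##./##./...*; V12=+1→##./#.#/#.#/...; V21=+1→##./#../##./.#.; V22=+1→##./#../#.#/..#
ply 3, H at ##./##./##./... | H30=-1→##./##./##./##.*; H31=-1→##./##./##./.##
ply 4, V at ##./##./##./##. | V02=+1→###/###/##./##.*; V12=+1→##./###/###/##.; V22=+1→##./##./###/###
ply 5: ###/###/##./##. is terminal -1 (H); from .../#../#../... depth 6

H winning at [.../#../#../...]: False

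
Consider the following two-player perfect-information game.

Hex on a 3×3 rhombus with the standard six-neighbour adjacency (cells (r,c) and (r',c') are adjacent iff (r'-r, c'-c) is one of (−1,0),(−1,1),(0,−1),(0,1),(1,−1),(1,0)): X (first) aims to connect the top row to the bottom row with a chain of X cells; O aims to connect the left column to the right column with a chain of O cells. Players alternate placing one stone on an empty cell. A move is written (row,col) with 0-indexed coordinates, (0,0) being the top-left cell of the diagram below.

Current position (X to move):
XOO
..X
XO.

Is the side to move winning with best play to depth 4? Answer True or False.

p1 X@[XOO/..X/XO.]: (1,0)[XOO/X.X/XO.]+1* (1,1)[XOO/.XX/XO.]-1 (2,2)[XOO/..X/XOX]-1
p2 O@[XOO/X.X/XO.] terminal -1; root [XOO/..X/XO.] d4

X winning at [XOO/..X/XO.]: True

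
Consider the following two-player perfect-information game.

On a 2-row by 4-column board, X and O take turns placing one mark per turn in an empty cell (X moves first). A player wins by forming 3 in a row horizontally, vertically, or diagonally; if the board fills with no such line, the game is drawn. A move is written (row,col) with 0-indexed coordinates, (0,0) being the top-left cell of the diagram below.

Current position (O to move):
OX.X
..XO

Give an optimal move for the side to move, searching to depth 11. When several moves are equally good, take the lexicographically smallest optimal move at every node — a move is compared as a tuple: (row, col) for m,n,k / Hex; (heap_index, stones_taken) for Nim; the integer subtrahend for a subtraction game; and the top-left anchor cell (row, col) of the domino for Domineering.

O's best at [OX.X/..XO]: (0,2)

ply 1, O at OX.X/..XO | (0,2)=+0→OXOX/..XO*; (1,0)=-1→OX.X/O.XO; (1,1)=-1→OX.X/.OXO
ply 2, X at OXOX/..XO | (1,0)=+0→OXOX/X.XO*; (1,1)=+0→OXOX/.XXO
ply 3, O at OXOX/X.XO | (1,1)=+0→OXOX/XOXO*
ply 4: OXOX/XOXO is terminal +0 (X); from OX.X/..XO depth 11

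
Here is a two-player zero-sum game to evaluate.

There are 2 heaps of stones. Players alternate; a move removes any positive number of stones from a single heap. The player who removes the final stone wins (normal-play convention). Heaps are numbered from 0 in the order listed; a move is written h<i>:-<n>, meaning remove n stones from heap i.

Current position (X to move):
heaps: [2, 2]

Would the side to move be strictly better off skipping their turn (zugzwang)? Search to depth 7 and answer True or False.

zugzwang((2,2), X) = True

p1 X@[(2,2)]: h0:-1[(1,2)]-1* h0:-2[(0,2)]-1 h1:-1[(2,1)]-1 h1:-2[(2,0)]-1
p2 O@[(1,2)]: h0:-1[(0,2)]-1 h1:-1[(1,1)]+1* h1:-2[(1,0)]-1
p3 X@[(1,1)]: h0:-1[(0,1)]-1* h1:-1[(1,0)]-1
p4 O@[(0,1)]: h1:-1[(0,0)]+1*
p5 X@[(0,0)] terminal -1; root [(2,2)] d7
pass branch (O moves first from the same position):
  | p1 O@[(2,2)]: h0:-1[(1,2)]-1* h0:-2[(0,2)]-1 h1:-1[(2,1)]-1 h1:-2[(2,0)]-1
  | p2 X@[(1,2)]: h0:-1[(0,2)]-1 h1:-1[(1,1)]+1* h1:-2[(1,0)]-1
  | p3 O@[(1,1)]: h0:-1[(0,1)]-1* h1:-1[(1,0)]-1
  | p4 X@[(0,1)]: h1:-1[(0,0)]+1*
  | p5 O@[(0,0)] terminal -1; root [(2,2)] d7
X moving scores -1; X passing scores +1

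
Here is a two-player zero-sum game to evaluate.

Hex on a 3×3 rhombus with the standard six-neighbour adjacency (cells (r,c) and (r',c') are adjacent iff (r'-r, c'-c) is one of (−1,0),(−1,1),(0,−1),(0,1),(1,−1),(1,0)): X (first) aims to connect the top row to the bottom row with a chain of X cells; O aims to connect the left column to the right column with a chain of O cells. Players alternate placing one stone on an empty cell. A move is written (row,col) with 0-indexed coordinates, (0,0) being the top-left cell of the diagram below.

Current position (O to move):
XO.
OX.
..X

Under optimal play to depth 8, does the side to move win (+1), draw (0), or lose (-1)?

value(XO./OX./..X, O) = +1

ply 1, O at XO./OX./..X | (0,2)=+1→XOO/OX./..X*; (1,2)=-1→XO./OXO/..X; (2,0)=-1→XO./OX./O.X; (2,1)=-1→XO./OX./.OX
ply 2: XOO/OX./..X is terminal -1 (X); from XO./OX./..X depth 8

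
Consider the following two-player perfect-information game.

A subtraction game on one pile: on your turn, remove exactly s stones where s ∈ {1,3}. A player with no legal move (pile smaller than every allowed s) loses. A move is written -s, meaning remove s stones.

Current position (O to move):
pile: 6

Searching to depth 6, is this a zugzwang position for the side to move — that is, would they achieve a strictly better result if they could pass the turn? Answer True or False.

zugzwang(6, O) = True

ply 1, O at 6 | -1=-1→5*; -3=-1→3
ply 2, X at 5 | -1=+1→4*; -3=+1→2
ply 3, O at 4 | -1=-1→3*; -3=-1→1
ply 4, X at 3 | -1=+1→2*; -3=+1→0
ply 5, O at 2 | -1=-1→1*
ply 6, X at 1 | -1=+1→0*
ply 7: 0 is terminal -1 (O); from 6 depth 6
pass branch (X moves first from the same position):
  | ply 1, X at 6 | -1=-1→5*; -3=-1→3
  | ply 2, O at 5 | -1=+1→4*; -3=+1→2
  | ply 3, X at 4 | -1=-1→3*; -3=-1→1
  | ply 4, O at 3 | -1=+1→2*; -3=+1→0
  | ply 5, X at 2 | -1=-1→1*
  | ply 6, O at 1 | -1=+1→0*
  | ply 7: 0 is terminal -1 (X); from 6 depth 6
O moving scores -1; O passing scores +1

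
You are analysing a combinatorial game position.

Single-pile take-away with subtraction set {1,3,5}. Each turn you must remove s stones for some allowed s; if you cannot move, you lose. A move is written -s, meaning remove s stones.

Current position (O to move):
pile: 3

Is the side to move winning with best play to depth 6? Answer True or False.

[3] O move#1: -1:+1/2*, -3:+1/0
[2] X move#2: -1:-1/1*
[1] O move#3: -1:+1/0*
[0] end (terminal -1, X#4); searched 3 to 6

O winning at [3]: True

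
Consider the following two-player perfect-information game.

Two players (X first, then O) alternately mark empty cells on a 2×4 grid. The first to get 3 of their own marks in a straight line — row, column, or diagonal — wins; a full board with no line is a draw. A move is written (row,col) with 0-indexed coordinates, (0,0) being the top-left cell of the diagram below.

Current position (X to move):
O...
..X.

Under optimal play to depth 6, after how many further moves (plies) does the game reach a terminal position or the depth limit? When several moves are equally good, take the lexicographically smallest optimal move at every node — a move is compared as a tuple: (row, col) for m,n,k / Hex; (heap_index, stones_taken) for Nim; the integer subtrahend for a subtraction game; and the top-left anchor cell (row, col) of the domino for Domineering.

ply 1, X at O.../..X. | (0,1)=+0→OX../..X.; (0,2)=+0→O.X./..X.; (0,3)=+0→O..X/..X.; (1,0)=+0→O.../X.X.; (1,1)=+1→O.../.XX.*; (1,3)=+0→O.../..XX
ply 2, O at O.../.XX. | (0,1)=-1→OO../.XX.*; (0,2)=-1→O.O./.XX.; (0,3)=-1→O..O/.XX.; (1,0)=-1→O.../OXX.; (1,3)=-1→O.../.XXO
ply 3, X at OO../.XX. | (0,2)=+1→OOX./.XX.*; (0,3)=-1→OO.X/.XX.; (1,0)=+1→OO../XXX.; (1,3)=+1→OO../.XXX
ply 4, O at OOX./.XX. | (0,3)=-1→OOXO/.XX.*; (1,0)=-1→OOX./OXX.; (1,3)=-1→OOX./.XXO
ply 5, X at OOXO/.XX. | (1,0)=+1→OOXO/XXX.*; (1,3)=+1→OOXO/.XXX
ply 6: OOXO/XXX. is terminal -1 (O); from O.../..X. depth 6

PV length from [O.../..X.]: 5 plies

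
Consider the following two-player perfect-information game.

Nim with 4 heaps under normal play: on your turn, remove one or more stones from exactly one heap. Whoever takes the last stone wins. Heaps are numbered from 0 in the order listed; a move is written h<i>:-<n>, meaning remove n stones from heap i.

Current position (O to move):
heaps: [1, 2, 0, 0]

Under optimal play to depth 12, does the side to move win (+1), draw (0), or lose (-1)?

value((1,2,0,0), O) = +1

[(1,2,0,0)] O move#1: h0:-1:-1/(0,2,0,0), h1:-1:+1/(1,1,0,0)*, h1:-2:-1/(1,0,0,0)
[(1,1,0,0)] X move#2: h0:-1:-1/(0,1,0,0)*, h1:-1:-1/(1,0,0,0)
[(0,1,0,0)] O move#3: h1:-1:+1/(0,0,0,0)*
[(0,0,0,0)] end (terminal -1, X#4); searched (1,2,0,0) to 12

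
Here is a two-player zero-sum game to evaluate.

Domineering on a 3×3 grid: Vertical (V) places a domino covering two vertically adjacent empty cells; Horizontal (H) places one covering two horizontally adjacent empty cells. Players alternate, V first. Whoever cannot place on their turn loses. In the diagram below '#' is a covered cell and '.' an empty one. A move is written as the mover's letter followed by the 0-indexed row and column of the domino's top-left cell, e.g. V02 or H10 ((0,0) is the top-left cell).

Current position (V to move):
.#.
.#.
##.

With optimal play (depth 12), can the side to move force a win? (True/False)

ply 1, V at .#./.#./##. | V00=+1→##./##./##.*; V02=+1→.##/.##/##.; V12=+1→.#./.##/###
ply 2: ##./##./##. is terminal -1 (H); from .#./.#./##. depth 12

V winning at [.#./.#./##.]: True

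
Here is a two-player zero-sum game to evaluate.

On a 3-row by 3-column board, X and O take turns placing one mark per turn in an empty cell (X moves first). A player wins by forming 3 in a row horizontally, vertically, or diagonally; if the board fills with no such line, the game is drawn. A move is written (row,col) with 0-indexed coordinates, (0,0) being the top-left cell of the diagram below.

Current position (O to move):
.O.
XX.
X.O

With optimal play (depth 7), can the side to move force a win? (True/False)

p1 O@[.O./XX./X.O]: (0,0)[OO./XX./X.O]-1* (0,2)[.OO/XX./X.O]-1 (1,2)[.O./XXO/X.O]-1 (2,1)[.O./XX./XOO]-1
p2 X@[OO./XX./X.O]: (0,2)[OOX/XX./X.O]+1* (1,2)[OO./XXX/X.O]+1 (2,1)[OO./XX./XXO]-1
p3 O@[OOX/XX./X.O] terminal -1; root [.O./XX./X.O] d7

O winning at [.O./XX./X.O]: False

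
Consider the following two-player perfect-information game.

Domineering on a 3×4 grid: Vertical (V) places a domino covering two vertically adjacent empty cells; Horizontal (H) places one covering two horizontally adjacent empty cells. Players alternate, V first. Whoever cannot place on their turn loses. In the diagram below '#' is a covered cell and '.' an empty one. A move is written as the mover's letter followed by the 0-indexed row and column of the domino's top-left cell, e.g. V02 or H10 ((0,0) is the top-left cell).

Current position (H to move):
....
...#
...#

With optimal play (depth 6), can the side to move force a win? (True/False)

H winning at [..../...#/...#]: True

[..../...#/...#] H move#1: H00:-1/##../...#/...#, H01:-1/.##./...#/...#, H02:-1/..##/...#/...#, H10:+1/..../##.#/...#*, H11:+1/..../.###/...#, H20:-1/..../...#/##.#, H21:-1/..../...#/.###
[..../##.#/...#] V move#2: V02:-1/..#./####/...#*, V12:-1/..../####/..##
[..#./####/...#] H move#3: H00:+1/###./####/...#*, H20:+1/..#./####/##.#, H21:+1/..#./####/.###
[###./####/...#] end (terminal -1, V#4); searched ..../...#/...# to 6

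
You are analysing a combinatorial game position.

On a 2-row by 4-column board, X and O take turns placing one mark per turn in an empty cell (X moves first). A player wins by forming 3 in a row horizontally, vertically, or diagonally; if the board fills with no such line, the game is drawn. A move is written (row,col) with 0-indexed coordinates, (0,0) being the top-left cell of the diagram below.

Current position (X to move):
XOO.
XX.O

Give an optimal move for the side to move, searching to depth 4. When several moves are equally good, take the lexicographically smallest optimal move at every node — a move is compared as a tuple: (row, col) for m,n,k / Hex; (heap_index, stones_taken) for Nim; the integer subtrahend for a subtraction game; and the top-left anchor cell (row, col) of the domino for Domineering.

X's best at [XOO./XX.O]: (1,2)

ply 1, X at XOO./XX.O | (0,3)=+0→XOOX/XX.O; (1,2)=+1→XOO./XXXO*
ply 2: XOO./XXXO is terminal -1 (O); from XOO./XX.O depth 4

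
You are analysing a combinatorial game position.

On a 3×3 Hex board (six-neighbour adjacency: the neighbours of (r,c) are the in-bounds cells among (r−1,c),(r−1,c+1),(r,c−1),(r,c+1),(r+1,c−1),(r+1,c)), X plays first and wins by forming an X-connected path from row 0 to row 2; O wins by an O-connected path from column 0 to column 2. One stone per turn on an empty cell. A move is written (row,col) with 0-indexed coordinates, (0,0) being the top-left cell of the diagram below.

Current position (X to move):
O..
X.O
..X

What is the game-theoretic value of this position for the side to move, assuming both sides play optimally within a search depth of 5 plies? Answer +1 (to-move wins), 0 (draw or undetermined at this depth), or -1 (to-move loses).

value(O../X.O/..X, X) = +1

ply 1, X at O../X.O/..X | (0,1)=-1→OX./X.O/..X; (0,2)=-1→O.X/X.O/..X; (1,1)=+1→O../XXO/..X*; (2,0)=-1→O../X.O/X.X; (2,1)=-1→O../X.O/.XX
ply 2, O at O../XXO/..X | (0,1)=-1→OO./XXO/..X*; (0,2)=-1→O.O/XXO/..X; (2,0)=-1→O../XXO/O.X; (2,1)=-1→O../XXO/.OX
ply 3, X at OO./XXO/..X | (0,2)=+1→OOX/XXO/..X*; (2,0)=-1→OO./XXO/X.X; (2,1)=-1→OO./XXO/.XX
ply 4, O at OOX/XXO/..X | (2,0)=-1→OOX/XXO/O.X*; (2,1)=-1→OOX/XXO/.OX
ply 5, X at OOX/XXO/O.X | (2,1)=+1→OOX/XXO/OXX*
ply 6: OOX/XXO/OXX is terminal -1 (O); from O../X.O/..X depth 5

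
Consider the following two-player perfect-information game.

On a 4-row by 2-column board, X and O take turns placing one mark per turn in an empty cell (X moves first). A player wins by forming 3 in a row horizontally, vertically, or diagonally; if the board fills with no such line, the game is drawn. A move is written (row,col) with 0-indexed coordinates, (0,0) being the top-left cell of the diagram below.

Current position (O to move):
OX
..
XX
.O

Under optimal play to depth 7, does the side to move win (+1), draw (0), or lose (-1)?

value(OX/../XX/.O, O) = 0

ply 1, O at OX/../XX/.O | (1,0)=-1→OX/O./XX/.O; (1,1)=+0→OX/.O/XX/.O*; (3,0)=-1→OX/../XX/OO
ply 2, X at OX/.O/XX/.O | (1,0)=+0→OX/XO/XX/.O*; (3,0)=+0→OX/.O/XX/XO
ply 3, O at OX/XO/XX/.O | (3,0)=+0→OX/XO/XX/OO*
ply 4: OX/XO/XX/OO is terminal +0 (X); from OX/../XX/.O depth 7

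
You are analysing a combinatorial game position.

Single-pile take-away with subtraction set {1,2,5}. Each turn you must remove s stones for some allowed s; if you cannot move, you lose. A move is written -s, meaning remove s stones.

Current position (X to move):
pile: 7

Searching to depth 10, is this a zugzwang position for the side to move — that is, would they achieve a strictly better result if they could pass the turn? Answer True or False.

zugzwang(7, X) = False

[7] X move#1: -1:+1/6*, -2:-1/5, -5:-1/2
[6] O move#2: -1:-1/5*, -2:-1/4, -5:-1/1
[5] X move#3: -1:-1/4, -2:+1/3*, -5:+1/0
[3] O move#4: -1:-1/2*, -2:-1/1
[2] X move#5: -1:-1/1, -2:+1/0*
[0] end (terminal -1, O#6); searched 7 to 10
pass branch (O moves first from the same position):
  | [7] O move#1: -1:+1/6*, -2:-1/5, -5:-1/2
  | [6] X move#2: -1:-1/5*, -2:-1/4, -5:-1/1
  | [5] O move#3: -1:-1/4, -2:+1/3*, -5:+1/0
  | [3] X move#4: -1:-1/2*, -2:-1/1
  | [2] O move#5: -1:-1/1, -2:+1/0*
  | [0] end (terminal -1, X#6); searched 7 to 10
X moving scores +1; X passing scores -1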